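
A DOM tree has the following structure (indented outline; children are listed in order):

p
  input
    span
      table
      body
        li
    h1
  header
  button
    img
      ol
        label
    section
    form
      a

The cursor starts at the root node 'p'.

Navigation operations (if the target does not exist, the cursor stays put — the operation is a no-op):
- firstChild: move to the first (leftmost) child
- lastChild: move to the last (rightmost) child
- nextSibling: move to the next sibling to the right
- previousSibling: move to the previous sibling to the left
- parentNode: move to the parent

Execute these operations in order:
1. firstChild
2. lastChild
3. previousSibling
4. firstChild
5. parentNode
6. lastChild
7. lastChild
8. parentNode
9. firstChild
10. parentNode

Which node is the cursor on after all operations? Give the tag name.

Answer: body

Derivation:
After 1 (firstChild): input
After 2 (lastChild): h1
After 3 (previousSibling): span
After 4 (firstChild): table
After 5 (parentNode): span
After 6 (lastChild): body
After 7 (lastChild): li
After 8 (parentNode): body
After 9 (firstChild): li
After 10 (parentNode): body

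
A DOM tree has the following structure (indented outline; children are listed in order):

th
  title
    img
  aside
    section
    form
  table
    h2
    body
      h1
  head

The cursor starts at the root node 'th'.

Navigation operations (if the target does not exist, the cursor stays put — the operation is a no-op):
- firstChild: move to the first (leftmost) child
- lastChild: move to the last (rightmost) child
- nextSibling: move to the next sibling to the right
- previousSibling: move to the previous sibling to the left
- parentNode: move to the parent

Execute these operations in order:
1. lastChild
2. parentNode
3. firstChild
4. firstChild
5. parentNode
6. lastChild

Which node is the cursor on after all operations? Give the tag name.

After 1 (lastChild): head
After 2 (parentNode): th
After 3 (firstChild): title
After 4 (firstChild): img
After 5 (parentNode): title
After 6 (lastChild): img

Answer: img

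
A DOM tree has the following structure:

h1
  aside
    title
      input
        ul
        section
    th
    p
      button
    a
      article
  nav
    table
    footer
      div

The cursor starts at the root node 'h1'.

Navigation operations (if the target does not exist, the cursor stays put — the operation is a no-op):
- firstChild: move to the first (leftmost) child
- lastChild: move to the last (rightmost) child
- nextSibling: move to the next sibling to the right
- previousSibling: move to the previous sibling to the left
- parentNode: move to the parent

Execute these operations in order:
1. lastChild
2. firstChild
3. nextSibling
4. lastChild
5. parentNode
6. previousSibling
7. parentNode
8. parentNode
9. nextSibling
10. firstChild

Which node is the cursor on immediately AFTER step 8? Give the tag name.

After 1 (lastChild): nav
After 2 (firstChild): table
After 3 (nextSibling): footer
After 4 (lastChild): div
After 5 (parentNode): footer
After 6 (previousSibling): table
After 7 (parentNode): nav
After 8 (parentNode): h1

Answer: h1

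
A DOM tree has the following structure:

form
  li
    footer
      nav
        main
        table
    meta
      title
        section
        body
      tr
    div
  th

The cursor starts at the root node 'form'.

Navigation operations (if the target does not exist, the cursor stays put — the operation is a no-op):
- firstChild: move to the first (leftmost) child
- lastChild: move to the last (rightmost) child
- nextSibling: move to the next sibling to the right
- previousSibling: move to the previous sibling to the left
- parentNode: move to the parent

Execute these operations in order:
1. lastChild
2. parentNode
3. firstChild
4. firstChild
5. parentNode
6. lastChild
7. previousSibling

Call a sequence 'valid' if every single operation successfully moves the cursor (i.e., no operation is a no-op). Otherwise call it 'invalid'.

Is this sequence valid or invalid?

After 1 (lastChild): th
After 2 (parentNode): form
After 3 (firstChild): li
After 4 (firstChild): footer
After 5 (parentNode): li
After 6 (lastChild): div
After 7 (previousSibling): meta

Answer: valid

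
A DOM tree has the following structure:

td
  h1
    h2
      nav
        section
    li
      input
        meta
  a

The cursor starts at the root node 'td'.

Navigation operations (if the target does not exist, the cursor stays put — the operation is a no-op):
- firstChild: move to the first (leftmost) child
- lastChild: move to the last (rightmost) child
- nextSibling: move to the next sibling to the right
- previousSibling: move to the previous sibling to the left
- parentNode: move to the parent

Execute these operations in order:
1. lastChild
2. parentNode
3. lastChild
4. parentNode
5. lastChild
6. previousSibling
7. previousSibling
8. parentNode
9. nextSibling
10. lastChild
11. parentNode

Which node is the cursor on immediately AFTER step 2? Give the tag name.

After 1 (lastChild): a
After 2 (parentNode): td

Answer: td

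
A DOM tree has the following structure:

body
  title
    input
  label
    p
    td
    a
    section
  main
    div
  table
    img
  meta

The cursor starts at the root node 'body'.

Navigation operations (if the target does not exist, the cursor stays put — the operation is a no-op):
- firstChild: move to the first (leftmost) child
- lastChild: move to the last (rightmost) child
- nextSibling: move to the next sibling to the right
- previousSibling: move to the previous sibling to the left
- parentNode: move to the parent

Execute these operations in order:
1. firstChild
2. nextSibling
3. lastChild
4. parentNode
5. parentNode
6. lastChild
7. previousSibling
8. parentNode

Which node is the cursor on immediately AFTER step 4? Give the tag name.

Answer: label

Derivation:
After 1 (firstChild): title
After 2 (nextSibling): label
After 3 (lastChild): section
After 4 (parentNode): label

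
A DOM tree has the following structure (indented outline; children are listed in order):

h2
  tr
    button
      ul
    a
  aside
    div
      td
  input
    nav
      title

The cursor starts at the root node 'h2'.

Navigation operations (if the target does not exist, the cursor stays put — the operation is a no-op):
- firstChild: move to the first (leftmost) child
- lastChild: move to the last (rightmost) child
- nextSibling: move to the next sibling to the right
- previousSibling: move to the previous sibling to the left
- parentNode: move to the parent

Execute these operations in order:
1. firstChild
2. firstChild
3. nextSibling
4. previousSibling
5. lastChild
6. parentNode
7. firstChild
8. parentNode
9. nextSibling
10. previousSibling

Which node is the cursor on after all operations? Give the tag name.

Answer: button

Derivation:
After 1 (firstChild): tr
After 2 (firstChild): button
After 3 (nextSibling): a
After 4 (previousSibling): button
After 5 (lastChild): ul
After 6 (parentNode): button
After 7 (firstChild): ul
After 8 (parentNode): button
After 9 (nextSibling): a
After 10 (previousSibling): button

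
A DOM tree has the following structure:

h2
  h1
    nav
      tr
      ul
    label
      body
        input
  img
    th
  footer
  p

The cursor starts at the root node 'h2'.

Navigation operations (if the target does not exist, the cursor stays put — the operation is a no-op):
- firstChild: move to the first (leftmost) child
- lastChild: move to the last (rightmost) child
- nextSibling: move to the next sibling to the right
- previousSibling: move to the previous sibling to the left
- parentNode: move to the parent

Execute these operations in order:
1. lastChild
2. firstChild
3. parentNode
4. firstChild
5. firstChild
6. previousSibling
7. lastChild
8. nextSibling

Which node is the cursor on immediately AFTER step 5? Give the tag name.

Answer: nav

Derivation:
After 1 (lastChild): p
After 2 (firstChild): p (no-op, stayed)
After 3 (parentNode): h2
After 4 (firstChild): h1
After 5 (firstChild): nav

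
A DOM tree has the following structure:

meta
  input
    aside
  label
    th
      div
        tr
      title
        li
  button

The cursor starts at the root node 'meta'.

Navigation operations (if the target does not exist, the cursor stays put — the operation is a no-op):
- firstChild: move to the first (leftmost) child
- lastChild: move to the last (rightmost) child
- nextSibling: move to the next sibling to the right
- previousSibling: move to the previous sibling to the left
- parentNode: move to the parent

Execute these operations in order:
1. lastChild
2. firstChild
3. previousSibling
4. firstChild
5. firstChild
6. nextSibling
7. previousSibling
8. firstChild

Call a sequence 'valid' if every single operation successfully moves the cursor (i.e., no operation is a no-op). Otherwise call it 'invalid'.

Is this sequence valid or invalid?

Answer: invalid

Derivation:
After 1 (lastChild): button
After 2 (firstChild): button (no-op, stayed)
After 3 (previousSibling): label
After 4 (firstChild): th
After 5 (firstChild): div
After 6 (nextSibling): title
After 7 (previousSibling): div
After 8 (firstChild): tr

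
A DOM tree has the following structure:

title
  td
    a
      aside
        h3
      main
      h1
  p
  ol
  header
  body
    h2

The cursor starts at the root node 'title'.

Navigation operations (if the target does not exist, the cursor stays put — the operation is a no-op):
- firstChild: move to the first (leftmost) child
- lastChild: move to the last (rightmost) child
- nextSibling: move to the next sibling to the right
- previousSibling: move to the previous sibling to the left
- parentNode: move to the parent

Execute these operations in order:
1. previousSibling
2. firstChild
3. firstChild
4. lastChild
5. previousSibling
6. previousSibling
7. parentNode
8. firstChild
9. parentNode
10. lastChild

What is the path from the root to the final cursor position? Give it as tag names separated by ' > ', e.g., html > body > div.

Answer: title > td > a > h1

Derivation:
After 1 (previousSibling): title (no-op, stayed)
After 2 (firstChild): td
After 3 (firstChild): a
After 4 (lastChild): h1
After 5 (previousSibling): main
After 6 (previousSibling): aside
After 7 (parentNode): a
After 8 (firstChild): aside
After 9 (parentNode): a
After 10 (lastChild): h1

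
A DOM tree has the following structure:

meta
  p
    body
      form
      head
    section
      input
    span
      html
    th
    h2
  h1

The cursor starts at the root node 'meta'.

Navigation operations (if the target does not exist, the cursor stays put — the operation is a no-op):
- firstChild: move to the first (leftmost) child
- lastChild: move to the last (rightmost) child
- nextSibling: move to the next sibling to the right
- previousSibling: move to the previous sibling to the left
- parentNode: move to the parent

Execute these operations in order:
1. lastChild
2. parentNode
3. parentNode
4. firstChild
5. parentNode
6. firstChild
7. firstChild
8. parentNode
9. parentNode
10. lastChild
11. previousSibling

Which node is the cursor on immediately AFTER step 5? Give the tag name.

Answer: meta

Derivation:
After 1 (lastChild): h1
After 2 (parentNode): meta
After 3 (parentNode): meta (no-op, stayed)
After 4 (firstChild): p
After 5 (parentNode): meta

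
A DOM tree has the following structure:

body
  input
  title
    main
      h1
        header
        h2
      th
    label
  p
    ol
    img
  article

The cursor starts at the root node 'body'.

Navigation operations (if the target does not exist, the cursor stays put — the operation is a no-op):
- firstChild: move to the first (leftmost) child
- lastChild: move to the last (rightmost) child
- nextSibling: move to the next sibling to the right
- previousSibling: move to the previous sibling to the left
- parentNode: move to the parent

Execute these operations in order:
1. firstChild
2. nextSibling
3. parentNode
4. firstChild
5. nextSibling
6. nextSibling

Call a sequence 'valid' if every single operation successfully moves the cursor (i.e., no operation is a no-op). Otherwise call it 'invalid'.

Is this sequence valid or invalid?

After 1 (firstChild): input
After 2 (nextSibling): title
After 3 (parentNode): body
After 4 (firstChild): input
After 5 (nextSibling): title
After 6 (nextSibling): p

Answer: valid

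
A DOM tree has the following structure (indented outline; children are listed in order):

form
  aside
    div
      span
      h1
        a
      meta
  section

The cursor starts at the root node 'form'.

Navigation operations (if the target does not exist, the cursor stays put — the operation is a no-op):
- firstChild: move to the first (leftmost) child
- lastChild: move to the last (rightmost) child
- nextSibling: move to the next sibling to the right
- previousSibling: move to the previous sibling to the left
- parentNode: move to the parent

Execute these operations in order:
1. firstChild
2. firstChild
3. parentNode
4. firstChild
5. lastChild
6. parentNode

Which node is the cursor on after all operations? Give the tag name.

Answer: div

Derivation:
After 1 (firstChild): aside
After 2 (firstChild): div
After 3 (parentNode): aside
After 4 (firstChild): div
After 5 (lastChild): meta
After 6 (parentNode): div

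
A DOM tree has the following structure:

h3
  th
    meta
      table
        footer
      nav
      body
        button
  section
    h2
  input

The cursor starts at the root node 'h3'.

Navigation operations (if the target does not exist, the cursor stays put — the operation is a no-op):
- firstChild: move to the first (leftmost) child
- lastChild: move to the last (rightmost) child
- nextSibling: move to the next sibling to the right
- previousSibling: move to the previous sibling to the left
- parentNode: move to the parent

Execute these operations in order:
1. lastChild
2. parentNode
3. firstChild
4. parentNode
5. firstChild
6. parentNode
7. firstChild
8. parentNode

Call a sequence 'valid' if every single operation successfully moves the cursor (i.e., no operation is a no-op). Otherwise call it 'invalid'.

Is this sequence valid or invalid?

After 1 (lastChild): input
After 2 (parentNode): h3
After 3 (firstChild): th
After 4 (parentNode): h3
After 5 (firstChild): th
After 6 (parentNode): h3
After 7 (firstChild): th
After 8 (parentNode): h3

Answer: valid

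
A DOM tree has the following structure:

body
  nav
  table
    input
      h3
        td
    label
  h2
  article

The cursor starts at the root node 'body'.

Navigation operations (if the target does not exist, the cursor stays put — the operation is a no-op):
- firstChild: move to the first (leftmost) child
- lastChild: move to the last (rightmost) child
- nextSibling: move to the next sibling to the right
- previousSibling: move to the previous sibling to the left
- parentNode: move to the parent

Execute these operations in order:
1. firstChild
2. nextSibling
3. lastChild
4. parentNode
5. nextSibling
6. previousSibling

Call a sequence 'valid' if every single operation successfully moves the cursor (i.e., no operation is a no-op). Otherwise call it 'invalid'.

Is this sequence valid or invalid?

Answer: valid

Derivation:
After 1 (firstChild): nav
After 2 (nextSibling): table
After 3 (lastChild): label
After 4 (parentNode): table
After 5 (nextSibling): h2
After 6 (previousSibling): table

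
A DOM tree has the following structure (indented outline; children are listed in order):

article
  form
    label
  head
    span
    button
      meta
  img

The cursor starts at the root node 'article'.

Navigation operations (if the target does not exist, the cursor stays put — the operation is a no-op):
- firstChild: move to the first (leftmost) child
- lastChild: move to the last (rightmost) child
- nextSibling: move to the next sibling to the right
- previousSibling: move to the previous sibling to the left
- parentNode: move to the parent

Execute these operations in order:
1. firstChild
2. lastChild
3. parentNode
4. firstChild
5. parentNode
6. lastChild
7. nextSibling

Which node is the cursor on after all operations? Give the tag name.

Answer: label

Derivation:
After 1 (firstChild): form
After 2 (lastChild): label
After 3 (parentNode): form
After 4 (firstChild): label
After 5 (parentNode): form
After 6 (lastChild): label
After 7 (nextSibling): label (no-op, stayed)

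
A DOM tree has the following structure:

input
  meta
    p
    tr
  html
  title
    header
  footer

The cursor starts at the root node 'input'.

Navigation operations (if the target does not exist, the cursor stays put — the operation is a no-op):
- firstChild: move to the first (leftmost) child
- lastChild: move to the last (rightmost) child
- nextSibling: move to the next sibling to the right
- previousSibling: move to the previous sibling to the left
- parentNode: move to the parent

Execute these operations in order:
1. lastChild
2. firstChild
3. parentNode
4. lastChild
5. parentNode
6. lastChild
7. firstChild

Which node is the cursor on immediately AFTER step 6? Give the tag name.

After 1 (lastChild): footer
After 2 (firstChild): footer (no-op, stayed)
After 3 (parentNode): input
After 4 (lastChild): footer
After 5 (parentNode): input
After 6 (lastChild): footer

Answer: footer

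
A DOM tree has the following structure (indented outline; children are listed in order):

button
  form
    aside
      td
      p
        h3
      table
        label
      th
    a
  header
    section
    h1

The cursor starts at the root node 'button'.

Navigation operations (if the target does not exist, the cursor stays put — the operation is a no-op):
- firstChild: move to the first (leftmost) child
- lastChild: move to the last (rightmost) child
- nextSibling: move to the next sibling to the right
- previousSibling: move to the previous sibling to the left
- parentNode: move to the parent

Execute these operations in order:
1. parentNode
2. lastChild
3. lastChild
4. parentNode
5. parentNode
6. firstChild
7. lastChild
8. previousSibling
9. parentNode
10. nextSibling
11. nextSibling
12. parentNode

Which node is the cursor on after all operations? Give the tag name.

Answer: button

Derivation:
After 1 (parentNode): button (no-op, stayed)
After 2 (lastChild): header
After 3 (lastChild): h1
After 4 (parentNode): header
After 5 (parentNode): button
After 6 (firstChild): form
After 7 (lastChild): a
After 8 (previousSibling): aside
After 9 (parentNode): form
After 10 (nextSibling): header
After 11 (nextSibling): header (no-op, stayed)
After 12 (parentNode): button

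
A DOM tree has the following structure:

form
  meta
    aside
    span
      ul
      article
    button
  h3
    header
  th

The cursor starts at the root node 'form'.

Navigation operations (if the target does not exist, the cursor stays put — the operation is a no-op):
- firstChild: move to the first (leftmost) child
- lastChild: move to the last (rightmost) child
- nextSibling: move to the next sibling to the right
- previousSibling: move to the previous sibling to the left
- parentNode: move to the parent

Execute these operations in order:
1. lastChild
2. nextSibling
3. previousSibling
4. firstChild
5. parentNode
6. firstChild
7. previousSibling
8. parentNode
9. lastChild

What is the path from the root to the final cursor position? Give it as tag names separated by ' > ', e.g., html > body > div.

Answer: form > h3 > header

Derivation:
After 1 (lastChild): th
After 2 (nextSibling): th (no-op, stayed)
After 3 (previousSibling): h3
After 4 (firstChild): header
After 5 (parentNode): h3
After 6 (firstChild): header
After 7 (previousSibling): header (no-op, stayed)
After 8 (parentNode): h3
After 9 (lastChild): header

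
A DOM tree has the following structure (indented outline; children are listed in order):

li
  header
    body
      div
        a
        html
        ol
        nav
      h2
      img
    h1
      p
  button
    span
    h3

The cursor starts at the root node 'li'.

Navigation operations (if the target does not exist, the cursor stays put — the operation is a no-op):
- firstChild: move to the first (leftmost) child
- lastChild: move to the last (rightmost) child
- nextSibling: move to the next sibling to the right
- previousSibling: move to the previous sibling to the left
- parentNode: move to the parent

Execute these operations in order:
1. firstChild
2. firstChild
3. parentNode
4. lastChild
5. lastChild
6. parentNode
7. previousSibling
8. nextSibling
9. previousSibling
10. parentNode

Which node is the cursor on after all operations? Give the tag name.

Answer: header

Derivation:
After 1 (firstChild): header
After 2 (firstChild): body
After 3 (parentNode): header
After 4 (lastChild): h1
After 5 (lastChild): p
After 6 (parentNode): h1
After 7 (previousSibling): body
After 8 (nextSibling): h1
After 9 (previousSibling): body
After 10 (parentNode): header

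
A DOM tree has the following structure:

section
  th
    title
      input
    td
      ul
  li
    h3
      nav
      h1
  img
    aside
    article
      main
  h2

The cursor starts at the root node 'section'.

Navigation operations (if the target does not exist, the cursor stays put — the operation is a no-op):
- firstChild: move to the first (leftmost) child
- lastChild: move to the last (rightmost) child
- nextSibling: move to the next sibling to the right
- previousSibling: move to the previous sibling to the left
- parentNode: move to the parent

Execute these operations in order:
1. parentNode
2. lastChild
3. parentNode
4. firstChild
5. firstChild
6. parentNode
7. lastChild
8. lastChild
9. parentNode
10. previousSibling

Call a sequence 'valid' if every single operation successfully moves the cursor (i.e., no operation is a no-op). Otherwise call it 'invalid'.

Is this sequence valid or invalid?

Answer: invalid

Derivation:
After 1 (parentNode): section (no-op, stayed)
After 2 (lastChild): h2
After 3 (parentNode): section
After 4 (firstChild): th
After 5 (firstChild): title
After 6 (parentNode): th
After 7 (lastChild): td
After 8 (lastChild): ul
After 9 (parentNode): td
After 10 (previousSibling): title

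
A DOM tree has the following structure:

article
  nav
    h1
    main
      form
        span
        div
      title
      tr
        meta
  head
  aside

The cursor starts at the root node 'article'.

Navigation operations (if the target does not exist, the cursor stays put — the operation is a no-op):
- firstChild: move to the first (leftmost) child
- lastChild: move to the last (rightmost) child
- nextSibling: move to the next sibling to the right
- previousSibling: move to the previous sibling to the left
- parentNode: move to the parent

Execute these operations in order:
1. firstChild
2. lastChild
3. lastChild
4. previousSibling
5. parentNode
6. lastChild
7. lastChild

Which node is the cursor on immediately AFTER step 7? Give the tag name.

After 1 (firstChild): nav
After 2 (lastChild): main
After 3 (lastChild): tr
After 4 (previousSibling): title
After 5 (parentNode): main
After 6 (lastChild): tr
After 7 (lastChild): meta

Answer: meta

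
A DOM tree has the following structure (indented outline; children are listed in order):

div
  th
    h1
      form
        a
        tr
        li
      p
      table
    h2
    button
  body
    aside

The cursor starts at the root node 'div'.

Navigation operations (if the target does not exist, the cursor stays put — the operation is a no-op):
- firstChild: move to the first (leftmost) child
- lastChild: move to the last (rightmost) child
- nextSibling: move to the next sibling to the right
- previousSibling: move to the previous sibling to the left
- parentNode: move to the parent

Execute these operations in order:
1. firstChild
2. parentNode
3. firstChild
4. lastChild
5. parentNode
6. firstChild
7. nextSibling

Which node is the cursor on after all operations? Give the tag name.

After 1 (firstChild): th
After 2 (parentNode): div
After 3 (firstChild): th
After 4 (lastChild): button
After 5 (parentNode): th
After 6 (firstChild): h1
After 7 (nextSibling): h2

Answer: h2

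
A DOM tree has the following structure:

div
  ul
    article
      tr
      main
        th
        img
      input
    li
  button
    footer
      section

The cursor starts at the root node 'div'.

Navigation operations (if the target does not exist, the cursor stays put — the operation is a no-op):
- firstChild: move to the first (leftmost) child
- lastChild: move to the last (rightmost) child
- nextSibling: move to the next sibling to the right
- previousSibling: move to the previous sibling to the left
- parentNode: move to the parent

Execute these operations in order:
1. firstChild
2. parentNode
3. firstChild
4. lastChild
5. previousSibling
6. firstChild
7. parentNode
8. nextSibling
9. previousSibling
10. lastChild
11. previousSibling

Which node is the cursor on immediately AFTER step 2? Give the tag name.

Answer: div

Derivation:
After 1 (firstChild): ul
After 2 (parentNode): div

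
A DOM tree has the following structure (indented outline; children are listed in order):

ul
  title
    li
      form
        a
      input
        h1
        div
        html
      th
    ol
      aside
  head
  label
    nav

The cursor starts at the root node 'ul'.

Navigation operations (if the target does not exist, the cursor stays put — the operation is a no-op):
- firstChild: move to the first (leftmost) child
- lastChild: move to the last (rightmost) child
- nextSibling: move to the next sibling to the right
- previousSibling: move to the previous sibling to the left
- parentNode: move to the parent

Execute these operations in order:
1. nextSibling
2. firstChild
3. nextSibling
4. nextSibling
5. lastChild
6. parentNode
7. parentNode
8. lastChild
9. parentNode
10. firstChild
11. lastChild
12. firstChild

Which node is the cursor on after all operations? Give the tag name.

Answer: aside

Derivation:
After 1 (nextSibling): ul (no-op, stayed)
After 2 (firstChild): title
After 3 (nextSibling): head
After 4 (nextSibling): label
After 5 (lastChild): nav
After 6 (parentNode): label
After 7 (parentNode): ul
After 8 (lastChild): label
After 9 (parentNode): ul
After 10 (firstChild): title
After 11 (lastChild): ol
After 12 (firstChild): aside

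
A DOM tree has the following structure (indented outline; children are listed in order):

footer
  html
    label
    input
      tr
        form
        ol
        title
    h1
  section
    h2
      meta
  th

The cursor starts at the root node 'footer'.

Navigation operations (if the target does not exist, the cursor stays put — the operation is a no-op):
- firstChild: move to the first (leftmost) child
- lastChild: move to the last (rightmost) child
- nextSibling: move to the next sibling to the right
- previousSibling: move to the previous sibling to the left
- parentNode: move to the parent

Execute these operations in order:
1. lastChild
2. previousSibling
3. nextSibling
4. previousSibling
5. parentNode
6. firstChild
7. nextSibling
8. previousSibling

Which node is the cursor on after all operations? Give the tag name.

After 1 (lastChild): th
After 2 (previousSibling): section
After 3 (nextSibling): th
After 4 (previousSibling): section
After 5 (parentNode): footer
After 6 (firstChild): html
After 7 (nextSibling): section
After 8 (previousSibling): html

Answer: html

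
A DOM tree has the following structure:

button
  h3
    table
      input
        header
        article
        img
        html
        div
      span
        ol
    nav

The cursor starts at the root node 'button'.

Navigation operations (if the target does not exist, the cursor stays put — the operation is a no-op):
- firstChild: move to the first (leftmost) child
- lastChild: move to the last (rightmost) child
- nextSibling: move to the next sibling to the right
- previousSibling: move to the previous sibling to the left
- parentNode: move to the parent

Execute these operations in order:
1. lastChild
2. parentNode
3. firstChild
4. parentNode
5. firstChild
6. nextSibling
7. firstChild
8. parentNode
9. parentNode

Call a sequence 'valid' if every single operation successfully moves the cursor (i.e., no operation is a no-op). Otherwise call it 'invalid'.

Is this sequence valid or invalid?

After 1 (lastChild): h3
After 2 (parentNode): button
After 3 (firstChild): h3
After 4 (parentNode): button
After 5 (firstChild): h3
After 6 (nextSibling): h3 (no-op, stayed)
After 7 (firstChild): table
After 8 (parentNode): h3
After 9 (parentNode): button

Answer: invalid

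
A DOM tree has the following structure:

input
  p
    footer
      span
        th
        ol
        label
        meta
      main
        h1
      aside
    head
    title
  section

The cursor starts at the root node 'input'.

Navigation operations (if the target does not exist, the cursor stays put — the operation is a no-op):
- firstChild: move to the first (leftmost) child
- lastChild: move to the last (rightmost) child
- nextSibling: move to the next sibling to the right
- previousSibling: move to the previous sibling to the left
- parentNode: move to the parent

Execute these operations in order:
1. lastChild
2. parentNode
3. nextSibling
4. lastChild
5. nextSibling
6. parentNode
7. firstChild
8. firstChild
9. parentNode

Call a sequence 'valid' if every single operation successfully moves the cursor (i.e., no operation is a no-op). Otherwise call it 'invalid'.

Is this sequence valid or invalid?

After 1 (lastChild): section
After 2 (parentNode): input
After 3 (nextSibling): input (no-op, stayed)
After 4 (lastChild): section
After 5 (nextSibling): section (no-op, stayed)
After 6 (parentNode): input
After 7 (firstChild): p
After 8 (firstChild): footer
After 9 (parentNode): p

Answer: invalid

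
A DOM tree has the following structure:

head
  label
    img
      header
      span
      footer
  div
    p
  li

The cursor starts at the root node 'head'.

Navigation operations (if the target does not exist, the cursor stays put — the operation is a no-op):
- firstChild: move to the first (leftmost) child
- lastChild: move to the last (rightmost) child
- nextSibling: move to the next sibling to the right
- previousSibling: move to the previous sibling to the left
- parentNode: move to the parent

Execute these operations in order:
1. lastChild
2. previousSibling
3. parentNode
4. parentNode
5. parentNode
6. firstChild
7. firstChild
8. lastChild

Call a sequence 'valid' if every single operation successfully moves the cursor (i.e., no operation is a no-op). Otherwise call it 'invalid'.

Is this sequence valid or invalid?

After 1 (lastChild): li
After 2 (previousSibling): div
After 3 (parentNode): head
After 4 (parentNode): head (no-op, stayed)
After 5 (parentNode): head (no-op, stayed)
After 6 (firstChild): label
After 7 (firstChild): img
After 8 (lastChild): footer

Answer: invalid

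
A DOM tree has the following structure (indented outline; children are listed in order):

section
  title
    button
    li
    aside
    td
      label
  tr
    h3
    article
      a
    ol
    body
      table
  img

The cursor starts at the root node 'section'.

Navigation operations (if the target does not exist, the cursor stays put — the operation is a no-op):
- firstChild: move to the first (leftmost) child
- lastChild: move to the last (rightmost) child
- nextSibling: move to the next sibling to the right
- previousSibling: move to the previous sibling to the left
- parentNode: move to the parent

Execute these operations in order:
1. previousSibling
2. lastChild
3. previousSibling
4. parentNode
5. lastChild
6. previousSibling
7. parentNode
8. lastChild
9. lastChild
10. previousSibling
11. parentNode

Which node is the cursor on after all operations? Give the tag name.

Answer: section

Derivation:
After 1 (previousSibling): section (no-op, stayed)
After 2 (lastChild): img
After 3 (previousSibling): tr
After 4 (parentNode): section
After 5 (lastChild): img
After 6 (previousSibling): tr
After 7 (parentNode): section
After 8 (lastChild): img
After 9 (lastChild): img (no-op, stayed)
After 10 (previousSibling): tr
After 11 (parentNode): section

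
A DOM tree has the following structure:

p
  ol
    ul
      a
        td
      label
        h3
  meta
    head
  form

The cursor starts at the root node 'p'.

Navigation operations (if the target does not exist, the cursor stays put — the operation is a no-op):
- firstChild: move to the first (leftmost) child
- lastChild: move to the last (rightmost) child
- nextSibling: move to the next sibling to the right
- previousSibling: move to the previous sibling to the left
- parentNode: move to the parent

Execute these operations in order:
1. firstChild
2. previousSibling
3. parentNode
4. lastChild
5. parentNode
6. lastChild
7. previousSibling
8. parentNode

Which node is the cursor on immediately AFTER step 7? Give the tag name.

Answer: meta

Derivation:
After 1 (firstChild): ol
After 2 (previousSibling): ol (no-op, stayed)
After 3 (parentNode): p
After 4 (lastChild): form
After 5 (parentNode): p
After 6 (lastChild): form
After 7 (previousSibling): meta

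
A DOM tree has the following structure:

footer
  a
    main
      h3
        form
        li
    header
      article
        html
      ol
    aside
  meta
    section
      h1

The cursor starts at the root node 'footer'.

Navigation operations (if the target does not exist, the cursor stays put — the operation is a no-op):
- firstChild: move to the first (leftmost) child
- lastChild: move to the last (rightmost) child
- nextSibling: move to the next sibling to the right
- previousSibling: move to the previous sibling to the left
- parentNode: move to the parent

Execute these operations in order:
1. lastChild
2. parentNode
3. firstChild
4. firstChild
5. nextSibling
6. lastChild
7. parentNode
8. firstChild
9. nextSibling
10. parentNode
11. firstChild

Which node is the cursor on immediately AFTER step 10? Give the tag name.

After 1 (lastChild): meta
After 2 (parentNode): footer
After 3 (firstChild): a
After 4 (firstChild): main
After 5 (nextSibling): header
After 6 (lastChild): ol
After 7 (parentNode): header
After 8 (firstChild): article
After 9 (nextSibling): ol
After 10 (parentNode): header

Answer: header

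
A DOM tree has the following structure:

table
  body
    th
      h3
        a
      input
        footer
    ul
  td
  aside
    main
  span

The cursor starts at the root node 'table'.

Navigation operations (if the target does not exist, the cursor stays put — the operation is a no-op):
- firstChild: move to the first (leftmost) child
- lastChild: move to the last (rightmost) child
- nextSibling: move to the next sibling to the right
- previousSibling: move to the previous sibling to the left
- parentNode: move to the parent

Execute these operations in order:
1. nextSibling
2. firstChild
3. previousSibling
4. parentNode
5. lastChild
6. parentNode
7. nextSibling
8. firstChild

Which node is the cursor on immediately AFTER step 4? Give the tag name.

Answer: table

Derivation:
After 1 (nextSibling): table (no-op, stayed)
After 2 (firstChild): body
After 3 (previousSibling): body (no-op, stayed)
After 4 (parentNode): table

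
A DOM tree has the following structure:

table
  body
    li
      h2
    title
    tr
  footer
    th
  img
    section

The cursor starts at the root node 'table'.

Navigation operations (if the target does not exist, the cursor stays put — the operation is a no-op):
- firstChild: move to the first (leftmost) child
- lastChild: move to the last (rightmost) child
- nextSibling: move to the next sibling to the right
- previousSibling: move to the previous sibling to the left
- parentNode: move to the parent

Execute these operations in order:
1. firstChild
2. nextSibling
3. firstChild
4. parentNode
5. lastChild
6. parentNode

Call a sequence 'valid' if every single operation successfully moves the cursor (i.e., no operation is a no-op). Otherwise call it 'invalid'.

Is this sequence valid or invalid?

After 1 (firstChild): body
After 2 (nextSibling): footer
After 3 (firstChild): th
After 4 (parentNode): footer
After 5 (lastChild): th
After 6 (parentNode): footer

Answer: valid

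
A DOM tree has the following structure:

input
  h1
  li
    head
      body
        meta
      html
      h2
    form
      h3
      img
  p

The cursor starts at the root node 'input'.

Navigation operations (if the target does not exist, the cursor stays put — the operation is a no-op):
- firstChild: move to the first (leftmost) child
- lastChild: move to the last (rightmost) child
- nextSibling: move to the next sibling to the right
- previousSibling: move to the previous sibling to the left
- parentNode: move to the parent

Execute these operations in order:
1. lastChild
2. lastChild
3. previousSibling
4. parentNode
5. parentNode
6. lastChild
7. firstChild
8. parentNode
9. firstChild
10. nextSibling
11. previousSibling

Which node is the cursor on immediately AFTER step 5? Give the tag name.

After 1 (lastChild): p
After 2 (lastChild): p (no-op, stayed)
After 3 (previousSibling): li
After 4 (parentNode): input
After 5 (parentNode): input (no-op, stayed)

Answer: input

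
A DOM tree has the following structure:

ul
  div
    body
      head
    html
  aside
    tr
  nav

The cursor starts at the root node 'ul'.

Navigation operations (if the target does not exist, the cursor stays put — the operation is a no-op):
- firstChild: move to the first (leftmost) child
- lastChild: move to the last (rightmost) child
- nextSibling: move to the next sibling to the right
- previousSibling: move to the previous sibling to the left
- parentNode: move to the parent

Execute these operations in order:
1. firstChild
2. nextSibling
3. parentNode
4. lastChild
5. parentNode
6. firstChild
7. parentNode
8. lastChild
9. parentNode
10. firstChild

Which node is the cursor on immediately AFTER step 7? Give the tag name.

Answer: ul

Derivation:
After 1 (firstChild): div
After 2 (nextSibling): aside
After 3 (parentNode): ul
After 4 (lastChild): nav
After 5 (parentNode): ul
After 6 (firstChild): div
After 7 (parentNode): ul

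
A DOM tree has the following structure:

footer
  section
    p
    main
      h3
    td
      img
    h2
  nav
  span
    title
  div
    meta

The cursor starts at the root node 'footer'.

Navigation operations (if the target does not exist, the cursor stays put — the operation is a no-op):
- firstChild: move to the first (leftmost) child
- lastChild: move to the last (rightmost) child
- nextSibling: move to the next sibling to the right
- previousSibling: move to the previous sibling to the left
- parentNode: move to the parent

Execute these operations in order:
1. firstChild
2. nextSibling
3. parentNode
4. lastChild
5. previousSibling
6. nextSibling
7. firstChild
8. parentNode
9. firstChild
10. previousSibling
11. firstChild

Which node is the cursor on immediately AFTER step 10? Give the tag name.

After 1 (firstChild): section
After 2 (nextSibling): nav
After 3 (parentNode): footer
After 4 (lastChild): div
After 5 (previousSibling): span
After 6 (nextSibling): div
After 7 (firstChild): meta
After 8 (parentNode): div
After 9 (firstChild): meta
After 10 (previousSibling): meta (no-op, stayed)

Answer: meta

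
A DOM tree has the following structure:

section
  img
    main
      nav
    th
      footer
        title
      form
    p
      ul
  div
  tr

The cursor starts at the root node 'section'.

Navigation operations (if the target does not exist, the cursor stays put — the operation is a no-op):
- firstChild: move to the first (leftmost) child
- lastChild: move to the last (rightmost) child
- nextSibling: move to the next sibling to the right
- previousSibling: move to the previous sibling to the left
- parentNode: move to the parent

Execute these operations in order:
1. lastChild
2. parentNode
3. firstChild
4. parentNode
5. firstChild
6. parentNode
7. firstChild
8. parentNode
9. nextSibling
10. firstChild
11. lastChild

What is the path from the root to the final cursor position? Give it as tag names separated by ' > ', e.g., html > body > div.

After 1 (lastChild): tr
After 2 (parentNode): section
After 3 (firstChild): img
After 4 (parentNode): section
After 5 (firstChild): img
After 6 (parentNode): section
After 7 (firstChild): img
After 8 (parentNode): section
After 9 (nextSibling): section (no-op, stayed)
After 10 (firstChild): img
After 11 (lastChild): p

Answer: section > img > p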